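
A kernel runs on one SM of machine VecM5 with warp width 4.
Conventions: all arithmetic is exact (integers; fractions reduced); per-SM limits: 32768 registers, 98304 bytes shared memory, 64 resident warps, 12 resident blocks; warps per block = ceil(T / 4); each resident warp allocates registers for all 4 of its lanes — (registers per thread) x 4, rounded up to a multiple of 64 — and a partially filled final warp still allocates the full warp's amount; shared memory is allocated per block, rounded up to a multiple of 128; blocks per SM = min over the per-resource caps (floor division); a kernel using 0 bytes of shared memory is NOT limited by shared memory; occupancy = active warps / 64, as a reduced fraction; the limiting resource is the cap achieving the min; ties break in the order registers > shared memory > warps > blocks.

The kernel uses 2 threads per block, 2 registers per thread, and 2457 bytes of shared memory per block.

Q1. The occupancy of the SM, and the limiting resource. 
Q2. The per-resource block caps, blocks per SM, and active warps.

Answer: occupancy 3/16, limited by blocks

registers: 512 blocks
shared memory: 38 blocks
warps: 64 blocks
blocks: 12 blocks

Answer: 12 blocks, 12 active warps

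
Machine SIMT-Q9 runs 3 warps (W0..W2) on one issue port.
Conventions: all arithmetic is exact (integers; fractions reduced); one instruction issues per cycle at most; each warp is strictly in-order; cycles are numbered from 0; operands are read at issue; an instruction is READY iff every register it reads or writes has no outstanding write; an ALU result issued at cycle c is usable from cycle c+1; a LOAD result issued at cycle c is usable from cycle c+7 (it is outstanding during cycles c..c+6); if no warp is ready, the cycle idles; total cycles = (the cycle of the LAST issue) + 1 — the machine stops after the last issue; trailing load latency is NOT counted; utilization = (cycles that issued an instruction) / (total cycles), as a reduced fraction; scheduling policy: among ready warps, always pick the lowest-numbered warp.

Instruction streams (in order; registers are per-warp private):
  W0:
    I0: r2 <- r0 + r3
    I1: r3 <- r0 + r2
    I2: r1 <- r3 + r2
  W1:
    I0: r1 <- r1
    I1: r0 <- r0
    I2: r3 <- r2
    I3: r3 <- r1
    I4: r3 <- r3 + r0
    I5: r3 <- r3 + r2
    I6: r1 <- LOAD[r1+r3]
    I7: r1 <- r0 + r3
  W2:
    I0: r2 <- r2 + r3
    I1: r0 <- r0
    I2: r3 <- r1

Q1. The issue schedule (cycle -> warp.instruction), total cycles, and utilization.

cycle 0: W0.I0
cycle 1: W0.I1
cycle 2: W0.I2
cycle 3: W1.I0
cycle 4: W1.I1
cycle 5: W1.I2
cycle 6: W1.I3
cycle 7: W1.I4
cycle 8: W1.I5
cycle 9: W1.I6
cycle 10: W2.I0
cycle 11: W2.I1
cycle 12: W2.I2
cycle 13: idle
cycle 14: idle
cycle 15: idle
cycle 16: W1.I7

Answer: 17 cycles, utilization 14/17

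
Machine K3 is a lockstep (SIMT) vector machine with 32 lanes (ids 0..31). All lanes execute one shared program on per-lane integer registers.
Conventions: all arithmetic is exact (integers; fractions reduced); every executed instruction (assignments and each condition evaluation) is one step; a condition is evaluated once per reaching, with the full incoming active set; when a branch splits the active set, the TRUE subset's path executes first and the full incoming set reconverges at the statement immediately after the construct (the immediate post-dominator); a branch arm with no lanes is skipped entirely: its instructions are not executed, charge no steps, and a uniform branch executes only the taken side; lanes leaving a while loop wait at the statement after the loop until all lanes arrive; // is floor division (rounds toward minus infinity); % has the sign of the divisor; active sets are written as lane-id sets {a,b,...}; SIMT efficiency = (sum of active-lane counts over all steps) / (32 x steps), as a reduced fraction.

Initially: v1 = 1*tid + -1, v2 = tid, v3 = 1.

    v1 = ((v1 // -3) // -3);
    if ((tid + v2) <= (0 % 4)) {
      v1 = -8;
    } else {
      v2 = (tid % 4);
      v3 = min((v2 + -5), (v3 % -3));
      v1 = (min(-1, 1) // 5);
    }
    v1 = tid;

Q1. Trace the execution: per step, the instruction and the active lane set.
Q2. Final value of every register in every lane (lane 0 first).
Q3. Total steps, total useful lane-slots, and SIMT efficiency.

step 0: v1 <- ((v1 // -3) // -3)     {0,1,2,3,4,5,6,7,8,9,10,11,12,13,14,15,16,17,18,19,20,21,22,23,24,25,26,27,28,29,30,31}
step 1: eval ((tid + v2) <= (0 % 4)) {0,1,2,3,4,5,6,7,8,9,10,11,12,13,14,15,16,17,18,19,20,21,22,23,24,25,26,27,28,29,30,31}
step 2: v1 <- -8                     {0}
step 3: v2 <- (tid % 4)              {1,2,3,4,5,6,7,8,9,10,11,12,13,14,15,16,17,18,19,20,21,22,23,24,25,26,27,28,29,30,31}
step 4: v3 <- min((v2 + -5), (v3 % -3)) {1,2,3,4,5,6,7,8,9,10,11,12,13,14,15,16,17,18,19,20,21,22,23,24,25,26,27,28,29,30,31}
step 5: v1 <- (min(-1, 1) // 5)      {1,2,3,4,5,6,7,8,9,10,11,12,13,14,15,16,17,18,19,20,21,22,23,24,25,26,27,28,29,30,31}
step 6: v1 <- tid                    {0,1,2,3,4,5,6,7,8,9,10,11,12,13,14,15,16,17,18,19,20,21,22,23,24,25,26,27,28,29,30,31}

Answer: 7 steps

v1: 0,1,2,3,4,5,6,7,8,9,10,11,12,13,14,15,16,17,18,19,20,21,22,23,24,25,26,27,28,29,30,31
v2: 0,1,2,3,0,1,2,3,0,1,2,3,0,1,2,3,0,1,2,3,0,1,2,3,0,1,2,3,0,1,2,3
v3: 1,-4,-3,-2,-5,-4,-3,-2,-5,-4,-3,-2,-5,-4,-3,-2,-5,-4,-3,-2,-5,-4,-3,-2,-5,-4,-3,-2,-5,-4,-3,-2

steps = 7; useful = 190; efficiency = 190/224 = 95/112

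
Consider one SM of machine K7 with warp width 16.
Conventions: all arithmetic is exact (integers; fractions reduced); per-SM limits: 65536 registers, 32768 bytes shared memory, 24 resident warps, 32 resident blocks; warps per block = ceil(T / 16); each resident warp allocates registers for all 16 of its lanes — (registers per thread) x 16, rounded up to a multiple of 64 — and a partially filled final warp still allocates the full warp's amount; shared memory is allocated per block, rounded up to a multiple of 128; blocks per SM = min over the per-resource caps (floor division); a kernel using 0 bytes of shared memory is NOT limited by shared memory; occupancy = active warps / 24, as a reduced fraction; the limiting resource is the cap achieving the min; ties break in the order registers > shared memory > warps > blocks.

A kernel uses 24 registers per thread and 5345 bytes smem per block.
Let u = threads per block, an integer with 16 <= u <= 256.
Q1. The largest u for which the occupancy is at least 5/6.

Answer: u = 192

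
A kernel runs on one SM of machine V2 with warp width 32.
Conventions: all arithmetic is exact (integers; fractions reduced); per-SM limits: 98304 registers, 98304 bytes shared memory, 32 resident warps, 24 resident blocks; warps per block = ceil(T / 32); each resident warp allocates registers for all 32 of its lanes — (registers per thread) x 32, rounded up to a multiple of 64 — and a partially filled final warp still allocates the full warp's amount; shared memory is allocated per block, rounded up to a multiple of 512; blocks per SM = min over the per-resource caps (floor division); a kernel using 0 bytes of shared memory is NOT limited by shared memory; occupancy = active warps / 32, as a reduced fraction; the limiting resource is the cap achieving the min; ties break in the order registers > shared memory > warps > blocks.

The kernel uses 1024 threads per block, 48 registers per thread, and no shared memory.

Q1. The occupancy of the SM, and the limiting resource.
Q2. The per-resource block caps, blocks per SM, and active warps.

Answer: occupancy 1, limited by warps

registers: 2 blocks
shared memory: no limit (kernel uses none)
warps: 1 block
blocks: 24 blocks

Answer: 1 block, 32 active warps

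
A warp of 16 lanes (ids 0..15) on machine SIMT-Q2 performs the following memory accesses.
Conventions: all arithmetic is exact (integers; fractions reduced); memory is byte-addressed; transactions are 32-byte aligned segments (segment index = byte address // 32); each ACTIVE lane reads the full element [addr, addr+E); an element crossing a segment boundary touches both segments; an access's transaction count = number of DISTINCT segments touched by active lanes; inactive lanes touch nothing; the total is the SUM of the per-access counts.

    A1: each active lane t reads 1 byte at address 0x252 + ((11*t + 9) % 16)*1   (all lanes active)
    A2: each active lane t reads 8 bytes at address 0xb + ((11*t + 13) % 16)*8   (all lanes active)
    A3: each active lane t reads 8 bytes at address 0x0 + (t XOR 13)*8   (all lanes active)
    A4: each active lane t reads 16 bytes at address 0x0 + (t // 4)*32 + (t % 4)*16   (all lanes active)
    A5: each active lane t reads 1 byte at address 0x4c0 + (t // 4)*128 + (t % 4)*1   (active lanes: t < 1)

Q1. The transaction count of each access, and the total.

A1: 2 transactions
A2: 5 transactions
A3: 4 transactions
A4: 5 transactions
A5: 1 transaction

Answer: 2,5,4,5,1; total 17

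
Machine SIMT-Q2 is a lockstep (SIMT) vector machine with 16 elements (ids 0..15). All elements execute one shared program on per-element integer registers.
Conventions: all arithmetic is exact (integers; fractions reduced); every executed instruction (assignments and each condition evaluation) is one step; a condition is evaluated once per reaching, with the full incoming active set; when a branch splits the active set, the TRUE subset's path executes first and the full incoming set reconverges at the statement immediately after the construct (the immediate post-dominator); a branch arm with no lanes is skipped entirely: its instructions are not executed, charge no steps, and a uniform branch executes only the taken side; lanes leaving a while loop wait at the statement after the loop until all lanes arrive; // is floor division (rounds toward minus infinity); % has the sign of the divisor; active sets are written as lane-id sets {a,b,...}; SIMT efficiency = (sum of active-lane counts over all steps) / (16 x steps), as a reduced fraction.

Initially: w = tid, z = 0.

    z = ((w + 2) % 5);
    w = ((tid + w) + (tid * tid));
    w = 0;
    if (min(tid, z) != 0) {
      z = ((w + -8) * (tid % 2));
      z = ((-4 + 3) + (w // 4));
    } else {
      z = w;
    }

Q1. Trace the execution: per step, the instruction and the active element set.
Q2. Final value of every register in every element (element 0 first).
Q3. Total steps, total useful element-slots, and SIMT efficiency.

step 0: z <- ((w + 2) % 5)           {0,1,2,3,4,5,6,7,8,9,10,11,12,13,14,15}
step 1: w <- ((tid + w) + (tid * tid)) {0,1,2,3,4,5,6,7,8,9,10,11,12,13,14,15}
step 2: w <- 0                       {0,1,2,3,4,5,6,7,8,9,10,11,12,13,14,15}
step 3: eval (min(tid, z) != 0)      {0,1,2,3,4,5,6,7,8,9,10,11,12,13,14,15}
step 4: z <- ((w + -8) * (tid % 2))  {1,2,4,5,6,7,9,10,11,12,14,15}
step 5: z <- ((-4 + 3) + (w // 4))   {1,2,4,5,6,7,9,10,11,12,14,15}
step 6: z <- w                       {0,3,8,13}

Answer: 7 steps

w: 0,0,0,0,0,0,0,0,0,0,0,0,0,0,0,0
z: 0,-1,-1,0,-1,-1,-1,-1,0,-1,-1,-1,-1,0,-1,-1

steps = 7; useful = 92; efficiency = 92/112 = 23/28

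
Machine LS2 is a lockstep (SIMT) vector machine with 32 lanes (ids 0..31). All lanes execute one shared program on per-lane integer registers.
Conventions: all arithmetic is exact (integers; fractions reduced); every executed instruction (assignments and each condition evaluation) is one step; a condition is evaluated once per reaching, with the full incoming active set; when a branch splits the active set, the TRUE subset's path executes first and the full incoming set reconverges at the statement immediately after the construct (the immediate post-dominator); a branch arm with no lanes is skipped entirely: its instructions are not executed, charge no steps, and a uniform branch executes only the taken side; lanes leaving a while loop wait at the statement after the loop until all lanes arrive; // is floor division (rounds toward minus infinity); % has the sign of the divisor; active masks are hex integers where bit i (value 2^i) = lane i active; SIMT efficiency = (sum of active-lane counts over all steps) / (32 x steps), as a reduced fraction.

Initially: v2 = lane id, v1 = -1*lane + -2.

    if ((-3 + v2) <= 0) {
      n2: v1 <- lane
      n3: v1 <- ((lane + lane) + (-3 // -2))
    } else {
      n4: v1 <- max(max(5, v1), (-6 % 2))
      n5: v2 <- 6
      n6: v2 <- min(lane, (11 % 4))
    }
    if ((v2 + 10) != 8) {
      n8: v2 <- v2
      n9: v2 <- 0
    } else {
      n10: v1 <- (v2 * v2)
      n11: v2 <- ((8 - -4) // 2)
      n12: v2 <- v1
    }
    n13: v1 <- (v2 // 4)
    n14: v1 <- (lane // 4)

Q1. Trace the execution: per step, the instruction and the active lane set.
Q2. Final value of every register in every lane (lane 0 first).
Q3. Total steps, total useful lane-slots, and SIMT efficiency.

step 0: eval ((-3 + v2) <= 0)        0xffffffff
step 1: v1 <- lane                   0x0000000f
step 2: v1 <- ((lane + lane) + (-3 // -2)) 0x0000000f
step 3: v1 <- max(max(5, v1), (-6 % 2)) 0xfffffff0
step 4: v2 <- 6                      0xfffffff0
step 5: v2 <- min(lane, (11 % 4))    0xfffffff0
step 6: eval ((v2 + 10) != 8)        0xffffffff
step 7: v2 <- v2                     0xffffffff
step 8: v2 <- 0                      0xffffffff
step 9: v1 <- (v2 // 4)              0xffffffff
step 10: v1 <- (lane // 4)            0xffffffff

Answer: 11 steps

v2: 0,0,0,0,0,0,0,0,0,0,0,0,0,0,0,0,0,0,0,0,0,0,0,0,0,0,0,0,0,0,0,0
v1: 0,0,0,0,1,1,1,1,2,2,2,2,3,3,3,3,4,4,4,4,5,5,5,5,6,6,6,6,7,7,7,7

steps = 11; useful = 284; efficiency = 284/352 = 71/88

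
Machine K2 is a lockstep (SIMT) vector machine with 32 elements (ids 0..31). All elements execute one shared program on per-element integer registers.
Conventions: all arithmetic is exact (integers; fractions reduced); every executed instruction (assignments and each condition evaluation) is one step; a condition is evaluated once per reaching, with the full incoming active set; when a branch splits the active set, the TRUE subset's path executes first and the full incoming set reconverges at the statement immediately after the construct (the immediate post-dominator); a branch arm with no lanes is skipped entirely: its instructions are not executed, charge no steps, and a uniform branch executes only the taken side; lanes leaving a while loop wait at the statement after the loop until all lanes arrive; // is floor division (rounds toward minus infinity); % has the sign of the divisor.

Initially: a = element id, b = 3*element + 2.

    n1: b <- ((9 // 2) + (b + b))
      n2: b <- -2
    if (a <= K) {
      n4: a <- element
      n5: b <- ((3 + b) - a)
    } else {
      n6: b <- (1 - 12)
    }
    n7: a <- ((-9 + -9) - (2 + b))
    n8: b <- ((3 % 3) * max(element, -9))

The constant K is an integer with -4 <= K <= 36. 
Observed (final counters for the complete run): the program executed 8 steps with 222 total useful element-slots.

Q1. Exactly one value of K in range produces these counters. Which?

Answer: K = 29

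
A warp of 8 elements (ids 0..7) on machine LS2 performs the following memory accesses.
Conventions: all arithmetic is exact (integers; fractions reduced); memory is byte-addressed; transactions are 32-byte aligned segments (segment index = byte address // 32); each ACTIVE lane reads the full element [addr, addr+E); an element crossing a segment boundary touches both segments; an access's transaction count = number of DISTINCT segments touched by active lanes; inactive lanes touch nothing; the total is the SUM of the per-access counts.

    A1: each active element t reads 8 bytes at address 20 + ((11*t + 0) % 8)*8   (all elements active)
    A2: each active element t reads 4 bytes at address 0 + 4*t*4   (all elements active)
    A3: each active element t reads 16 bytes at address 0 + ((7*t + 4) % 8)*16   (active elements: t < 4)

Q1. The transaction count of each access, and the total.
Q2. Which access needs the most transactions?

A1: 3 transactions
A2: 4 transactions
A3: 3 transactions

Answer: 3,4,3; total 10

Answer: A2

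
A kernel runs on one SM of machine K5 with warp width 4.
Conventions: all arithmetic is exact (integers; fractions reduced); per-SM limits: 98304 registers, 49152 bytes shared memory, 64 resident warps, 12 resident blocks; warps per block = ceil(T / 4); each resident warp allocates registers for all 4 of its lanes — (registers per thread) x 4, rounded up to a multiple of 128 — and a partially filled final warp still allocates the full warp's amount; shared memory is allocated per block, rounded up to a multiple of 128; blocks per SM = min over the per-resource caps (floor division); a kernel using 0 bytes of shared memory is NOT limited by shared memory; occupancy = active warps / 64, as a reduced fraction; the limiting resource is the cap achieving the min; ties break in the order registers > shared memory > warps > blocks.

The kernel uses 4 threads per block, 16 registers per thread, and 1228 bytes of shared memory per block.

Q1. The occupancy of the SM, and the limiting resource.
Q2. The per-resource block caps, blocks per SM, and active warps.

Answer: occupancy 3/16, limited by blocks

registers: 768 blocks
shared memory: 38 blocks
warps: 64 blocks
blocks: 12 blocks

Answer: 12 blocks, 12 active warps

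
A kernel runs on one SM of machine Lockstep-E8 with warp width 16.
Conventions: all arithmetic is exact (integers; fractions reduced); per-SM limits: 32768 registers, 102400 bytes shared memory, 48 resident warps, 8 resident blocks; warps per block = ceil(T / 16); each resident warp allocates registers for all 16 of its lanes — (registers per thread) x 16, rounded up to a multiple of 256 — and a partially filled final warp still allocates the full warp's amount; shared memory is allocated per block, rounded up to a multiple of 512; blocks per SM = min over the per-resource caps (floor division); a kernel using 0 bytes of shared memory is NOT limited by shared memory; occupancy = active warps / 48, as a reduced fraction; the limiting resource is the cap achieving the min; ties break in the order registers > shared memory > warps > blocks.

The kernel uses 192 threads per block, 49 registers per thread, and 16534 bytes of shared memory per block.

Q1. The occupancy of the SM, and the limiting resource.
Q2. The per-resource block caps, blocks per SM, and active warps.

Answer: occupancy 1/2, limited by registers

registers: 2 blocks
shared memory: 6 blocks
warps: 4 blocks
blocks: 8 blocks

Answer: 2 blocks, 24 active warps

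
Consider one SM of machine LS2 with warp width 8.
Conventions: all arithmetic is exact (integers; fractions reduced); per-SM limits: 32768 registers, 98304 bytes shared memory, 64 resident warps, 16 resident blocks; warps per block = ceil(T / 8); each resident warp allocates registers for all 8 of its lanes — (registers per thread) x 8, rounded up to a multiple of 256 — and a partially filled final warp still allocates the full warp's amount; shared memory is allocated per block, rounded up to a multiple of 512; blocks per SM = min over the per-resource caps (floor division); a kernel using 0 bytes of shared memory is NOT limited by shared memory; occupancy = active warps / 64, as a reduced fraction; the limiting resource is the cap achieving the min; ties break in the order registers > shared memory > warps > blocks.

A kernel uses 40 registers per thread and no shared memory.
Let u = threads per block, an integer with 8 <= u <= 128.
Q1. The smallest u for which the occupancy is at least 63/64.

Answer: u = 25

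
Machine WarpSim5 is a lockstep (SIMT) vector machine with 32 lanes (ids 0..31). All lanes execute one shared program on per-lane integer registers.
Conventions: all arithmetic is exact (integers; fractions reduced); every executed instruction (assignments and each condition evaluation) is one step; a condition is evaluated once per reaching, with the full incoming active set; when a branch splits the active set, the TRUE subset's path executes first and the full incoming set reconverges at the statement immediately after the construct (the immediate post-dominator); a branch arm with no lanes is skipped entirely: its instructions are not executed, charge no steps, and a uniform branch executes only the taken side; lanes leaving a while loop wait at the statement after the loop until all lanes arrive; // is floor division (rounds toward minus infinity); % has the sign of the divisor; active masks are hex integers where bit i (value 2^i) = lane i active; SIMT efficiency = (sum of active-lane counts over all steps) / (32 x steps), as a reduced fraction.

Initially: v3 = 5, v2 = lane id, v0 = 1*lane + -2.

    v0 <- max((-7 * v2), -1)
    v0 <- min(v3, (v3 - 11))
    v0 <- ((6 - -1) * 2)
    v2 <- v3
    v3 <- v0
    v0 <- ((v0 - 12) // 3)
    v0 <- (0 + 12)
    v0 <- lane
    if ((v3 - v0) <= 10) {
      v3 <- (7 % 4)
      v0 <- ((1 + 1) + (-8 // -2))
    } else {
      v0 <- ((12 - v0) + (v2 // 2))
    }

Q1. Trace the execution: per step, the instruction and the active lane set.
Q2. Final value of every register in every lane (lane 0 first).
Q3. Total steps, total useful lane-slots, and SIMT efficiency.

step 0: v0 <- max((-7 * v2), -1)     0xffffffff
step 1: v0 <- min(v3, (v3 - 11))     0xffffffff
step 2: v0 <- ((6 - -1) * 2)         0xffffffff
step 3: v2 <- v3                     0xffffffff
step 4: v3 <- v0                     0xffffffff
step 5: v0 <- ((v0 - 12) // 3)       0xffffffff
step 6: v0 <- (0 + 12)               0xffffffff
step 7: v0 <- lane                   0xffffffff
step 8: eval ((v3 - v0) <= 10)       0xffffffff
step 9: v3 <- (7 % 4)                0xfffffff0
step 10: v0 <- ((1 + 1) + (-8 // -2)) 0xfffffff0
step 11: v0 <- ((12 - v0) + (v2 // 2)) 0x0000000f

Answer: 12 steps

v3: 14,14,14,14,3,3,3,3,3,3,3,3,3,3,3,3,3,3,3,3,3,3,3,3,3,3,3,3,3,3,3,3
v2: 5,5,5,5,5,5,5,5,5,5,5,5,5,5,5,5,5,5,5,5,5,5,5,5,5,5,5,5,5,5,5,5
v0: 14,13,12,11,6,6,6,6,6,6,6,6,6,6,6,6,6,6,6,6,6,6,6,6,6,6,6,6,6,6,6,6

steps = 12; useful = 348; efficiency = 348/384 = 29/32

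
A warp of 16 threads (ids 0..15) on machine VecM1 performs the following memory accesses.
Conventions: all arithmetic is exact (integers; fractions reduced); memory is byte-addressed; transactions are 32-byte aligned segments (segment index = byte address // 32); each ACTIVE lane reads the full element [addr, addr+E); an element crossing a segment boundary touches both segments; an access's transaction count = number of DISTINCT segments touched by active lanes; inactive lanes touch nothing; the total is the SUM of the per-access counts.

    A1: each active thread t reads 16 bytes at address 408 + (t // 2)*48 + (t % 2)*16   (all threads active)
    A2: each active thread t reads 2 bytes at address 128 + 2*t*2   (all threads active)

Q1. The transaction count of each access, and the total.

A1: 13 transactions
A2: 2 transactions

Answer: 13,2; total 15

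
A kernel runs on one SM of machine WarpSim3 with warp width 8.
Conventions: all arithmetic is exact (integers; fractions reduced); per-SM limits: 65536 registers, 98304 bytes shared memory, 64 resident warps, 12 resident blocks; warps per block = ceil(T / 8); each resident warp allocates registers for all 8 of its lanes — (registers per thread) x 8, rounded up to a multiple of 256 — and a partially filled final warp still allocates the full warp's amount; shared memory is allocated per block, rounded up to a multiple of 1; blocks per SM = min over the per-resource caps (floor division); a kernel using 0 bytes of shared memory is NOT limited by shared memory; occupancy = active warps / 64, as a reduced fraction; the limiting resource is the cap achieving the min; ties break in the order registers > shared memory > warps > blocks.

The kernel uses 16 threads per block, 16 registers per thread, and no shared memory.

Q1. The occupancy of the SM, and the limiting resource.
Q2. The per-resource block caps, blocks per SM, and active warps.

Answer: occupancy 3/8, limited by blocks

registers: 128 blocks
shared memory: no limit (kernel uses none)
warps: 32 blocks
blocks: 12 blocks

Answer: 12 blocks, 24 active warps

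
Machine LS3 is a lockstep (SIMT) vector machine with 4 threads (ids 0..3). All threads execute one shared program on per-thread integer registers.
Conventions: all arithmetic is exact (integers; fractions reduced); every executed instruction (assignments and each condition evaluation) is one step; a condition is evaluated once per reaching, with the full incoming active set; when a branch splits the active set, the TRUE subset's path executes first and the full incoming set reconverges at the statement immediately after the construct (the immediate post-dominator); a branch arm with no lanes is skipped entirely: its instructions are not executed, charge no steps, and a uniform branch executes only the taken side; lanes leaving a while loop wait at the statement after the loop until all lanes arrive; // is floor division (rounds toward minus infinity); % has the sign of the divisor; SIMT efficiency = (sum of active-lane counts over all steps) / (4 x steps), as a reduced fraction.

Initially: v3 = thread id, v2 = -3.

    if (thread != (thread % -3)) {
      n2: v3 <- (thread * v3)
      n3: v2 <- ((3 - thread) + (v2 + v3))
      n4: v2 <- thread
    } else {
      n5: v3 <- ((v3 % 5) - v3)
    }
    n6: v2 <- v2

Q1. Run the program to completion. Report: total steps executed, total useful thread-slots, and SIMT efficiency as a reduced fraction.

Answer: 6 steps, 18 useful, 3/4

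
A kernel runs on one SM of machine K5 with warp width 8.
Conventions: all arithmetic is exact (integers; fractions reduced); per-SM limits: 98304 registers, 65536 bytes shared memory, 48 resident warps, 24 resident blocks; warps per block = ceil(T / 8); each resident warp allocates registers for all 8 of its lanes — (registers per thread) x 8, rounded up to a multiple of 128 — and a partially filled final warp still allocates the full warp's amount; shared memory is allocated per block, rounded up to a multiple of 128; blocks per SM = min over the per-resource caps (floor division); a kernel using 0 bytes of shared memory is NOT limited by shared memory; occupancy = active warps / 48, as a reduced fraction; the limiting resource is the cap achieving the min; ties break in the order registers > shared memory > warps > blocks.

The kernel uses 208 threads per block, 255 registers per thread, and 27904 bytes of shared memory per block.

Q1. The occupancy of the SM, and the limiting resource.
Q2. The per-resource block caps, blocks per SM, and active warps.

Answer: occupancy 13/24, limited by registers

registers: 1 block
shared memory: 2 blocks
warps: 1 block
blocks: 24 blocks

Answer: 1 block, 26 active warps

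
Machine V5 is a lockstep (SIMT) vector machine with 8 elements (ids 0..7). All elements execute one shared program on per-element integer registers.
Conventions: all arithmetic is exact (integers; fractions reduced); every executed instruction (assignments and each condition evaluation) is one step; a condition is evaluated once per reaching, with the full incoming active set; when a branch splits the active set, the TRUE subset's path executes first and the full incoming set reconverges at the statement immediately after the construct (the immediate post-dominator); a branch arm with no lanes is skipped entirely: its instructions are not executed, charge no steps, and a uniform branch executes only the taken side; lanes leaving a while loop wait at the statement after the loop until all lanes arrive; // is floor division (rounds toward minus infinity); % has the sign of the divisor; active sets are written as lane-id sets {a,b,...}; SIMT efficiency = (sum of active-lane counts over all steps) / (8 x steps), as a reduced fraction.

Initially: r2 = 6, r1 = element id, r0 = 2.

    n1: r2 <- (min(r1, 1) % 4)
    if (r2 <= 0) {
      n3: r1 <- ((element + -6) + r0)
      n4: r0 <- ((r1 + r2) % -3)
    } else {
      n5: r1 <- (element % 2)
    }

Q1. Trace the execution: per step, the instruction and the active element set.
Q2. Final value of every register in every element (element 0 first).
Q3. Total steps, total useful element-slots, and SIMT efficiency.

step 0: r2 <- (min(r1, 1) % 4)       {0,1,2,3,4,5,6,7}
step 1: eval (r2 <= 0)               {0,1,2,3,4,5,6,7}
step 2: r1 <- ((element + -6) + r0)  {0}
step 3: r0 <- ((r1 + r2) % -3)       {0}
step 4: r1 <- (element % 2)          {1,2,3,4,5,6,7}

Answer: 5 steps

r2: 0,1,1,1,1,1,1,1
r1: -4,1,0,1,0,1,0,1
r0: -1,2,2,2,2,2,2,2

steps = 5; useful = 25; efficiency = 25/40 = 5/8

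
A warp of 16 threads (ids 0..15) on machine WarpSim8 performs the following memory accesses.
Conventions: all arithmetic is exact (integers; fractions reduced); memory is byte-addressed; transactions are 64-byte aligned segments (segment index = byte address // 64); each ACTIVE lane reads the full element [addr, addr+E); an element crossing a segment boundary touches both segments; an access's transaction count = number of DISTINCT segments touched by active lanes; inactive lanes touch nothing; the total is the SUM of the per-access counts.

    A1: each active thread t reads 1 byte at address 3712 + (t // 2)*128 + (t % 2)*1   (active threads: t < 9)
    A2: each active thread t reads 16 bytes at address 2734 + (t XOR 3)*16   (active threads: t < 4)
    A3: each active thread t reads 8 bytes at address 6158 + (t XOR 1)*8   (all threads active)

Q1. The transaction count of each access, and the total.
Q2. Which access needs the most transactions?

A1: 5 transactions
A2: 2 transactions
A3: 3 transactions

Answer: 5,2,3; total 10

Answer: A1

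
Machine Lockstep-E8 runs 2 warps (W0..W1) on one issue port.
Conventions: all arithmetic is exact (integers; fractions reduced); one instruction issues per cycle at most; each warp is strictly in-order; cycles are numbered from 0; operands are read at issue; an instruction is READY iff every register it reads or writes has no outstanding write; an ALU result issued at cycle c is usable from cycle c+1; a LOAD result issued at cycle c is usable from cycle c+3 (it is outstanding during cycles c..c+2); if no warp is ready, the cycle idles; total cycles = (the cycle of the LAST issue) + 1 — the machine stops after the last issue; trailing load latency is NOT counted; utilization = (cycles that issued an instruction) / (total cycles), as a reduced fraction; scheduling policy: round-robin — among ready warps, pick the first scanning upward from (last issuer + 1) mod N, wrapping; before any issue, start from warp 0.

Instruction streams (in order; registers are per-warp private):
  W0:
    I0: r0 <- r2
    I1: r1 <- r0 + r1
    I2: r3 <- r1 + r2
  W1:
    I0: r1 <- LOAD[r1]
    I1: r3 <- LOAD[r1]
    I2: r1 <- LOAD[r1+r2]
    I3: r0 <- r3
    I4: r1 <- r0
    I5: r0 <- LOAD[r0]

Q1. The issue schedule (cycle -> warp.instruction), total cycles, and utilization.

cycle 0: W0.I0
cycle 1: W1.I0
cycle 2: W0.I1
cycle 3: W0.I2
cycle 4: W1.I1
cycle 5: W1.I2
cycle 6: idle
cycle 7: W1.I3
cycle 8: W1.I4
cycle 9: W1.I5

Answer: 10 cycles, utilization 9/10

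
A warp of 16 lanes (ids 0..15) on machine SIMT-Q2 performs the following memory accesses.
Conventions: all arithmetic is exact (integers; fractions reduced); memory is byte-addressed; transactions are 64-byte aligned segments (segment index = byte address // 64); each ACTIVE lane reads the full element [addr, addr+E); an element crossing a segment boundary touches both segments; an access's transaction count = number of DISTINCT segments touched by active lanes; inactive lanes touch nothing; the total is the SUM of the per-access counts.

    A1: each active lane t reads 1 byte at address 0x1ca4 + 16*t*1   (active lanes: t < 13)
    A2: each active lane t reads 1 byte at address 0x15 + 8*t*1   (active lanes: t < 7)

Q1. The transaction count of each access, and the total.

A1: 4 transactions
A2: 2 transactions

Answer: 4,2; total 6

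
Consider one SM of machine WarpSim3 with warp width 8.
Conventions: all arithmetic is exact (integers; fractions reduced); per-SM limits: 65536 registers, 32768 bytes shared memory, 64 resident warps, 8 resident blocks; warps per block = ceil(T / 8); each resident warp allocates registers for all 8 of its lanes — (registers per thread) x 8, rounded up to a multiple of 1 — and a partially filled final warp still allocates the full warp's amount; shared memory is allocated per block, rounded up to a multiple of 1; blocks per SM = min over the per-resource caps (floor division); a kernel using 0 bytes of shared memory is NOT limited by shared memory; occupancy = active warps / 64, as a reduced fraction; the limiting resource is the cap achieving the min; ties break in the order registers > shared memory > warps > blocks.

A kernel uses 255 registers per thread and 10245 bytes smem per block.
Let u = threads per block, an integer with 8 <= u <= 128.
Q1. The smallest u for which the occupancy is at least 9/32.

Answer: u = 41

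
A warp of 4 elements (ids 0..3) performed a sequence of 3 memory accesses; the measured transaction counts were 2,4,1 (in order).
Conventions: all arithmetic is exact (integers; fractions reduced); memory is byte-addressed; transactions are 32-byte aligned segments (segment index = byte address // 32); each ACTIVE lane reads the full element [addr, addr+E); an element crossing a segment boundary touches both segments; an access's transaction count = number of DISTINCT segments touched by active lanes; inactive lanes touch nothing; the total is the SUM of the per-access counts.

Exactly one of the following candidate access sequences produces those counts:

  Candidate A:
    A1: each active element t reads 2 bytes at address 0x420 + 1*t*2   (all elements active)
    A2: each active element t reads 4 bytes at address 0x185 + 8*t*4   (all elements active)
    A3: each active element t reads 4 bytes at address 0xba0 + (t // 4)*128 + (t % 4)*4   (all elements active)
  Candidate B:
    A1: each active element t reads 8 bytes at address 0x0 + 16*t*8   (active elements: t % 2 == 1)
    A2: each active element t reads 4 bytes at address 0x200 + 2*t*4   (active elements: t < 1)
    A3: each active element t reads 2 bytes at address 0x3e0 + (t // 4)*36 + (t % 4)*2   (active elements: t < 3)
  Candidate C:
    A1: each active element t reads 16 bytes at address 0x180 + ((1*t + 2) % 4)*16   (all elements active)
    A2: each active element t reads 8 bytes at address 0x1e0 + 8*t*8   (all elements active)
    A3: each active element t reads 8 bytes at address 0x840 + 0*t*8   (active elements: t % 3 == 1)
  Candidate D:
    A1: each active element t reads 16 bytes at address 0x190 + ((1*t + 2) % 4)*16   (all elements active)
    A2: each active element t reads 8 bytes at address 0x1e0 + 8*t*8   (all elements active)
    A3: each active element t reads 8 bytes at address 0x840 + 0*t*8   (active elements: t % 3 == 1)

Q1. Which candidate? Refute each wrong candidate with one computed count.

A: A1 gives 1 transaction, not 2
B: A2 gives 1 transaction, not 4
D: A1 gives 3 transactions, not 2
C: all counts match (2,4,1)

Answer: C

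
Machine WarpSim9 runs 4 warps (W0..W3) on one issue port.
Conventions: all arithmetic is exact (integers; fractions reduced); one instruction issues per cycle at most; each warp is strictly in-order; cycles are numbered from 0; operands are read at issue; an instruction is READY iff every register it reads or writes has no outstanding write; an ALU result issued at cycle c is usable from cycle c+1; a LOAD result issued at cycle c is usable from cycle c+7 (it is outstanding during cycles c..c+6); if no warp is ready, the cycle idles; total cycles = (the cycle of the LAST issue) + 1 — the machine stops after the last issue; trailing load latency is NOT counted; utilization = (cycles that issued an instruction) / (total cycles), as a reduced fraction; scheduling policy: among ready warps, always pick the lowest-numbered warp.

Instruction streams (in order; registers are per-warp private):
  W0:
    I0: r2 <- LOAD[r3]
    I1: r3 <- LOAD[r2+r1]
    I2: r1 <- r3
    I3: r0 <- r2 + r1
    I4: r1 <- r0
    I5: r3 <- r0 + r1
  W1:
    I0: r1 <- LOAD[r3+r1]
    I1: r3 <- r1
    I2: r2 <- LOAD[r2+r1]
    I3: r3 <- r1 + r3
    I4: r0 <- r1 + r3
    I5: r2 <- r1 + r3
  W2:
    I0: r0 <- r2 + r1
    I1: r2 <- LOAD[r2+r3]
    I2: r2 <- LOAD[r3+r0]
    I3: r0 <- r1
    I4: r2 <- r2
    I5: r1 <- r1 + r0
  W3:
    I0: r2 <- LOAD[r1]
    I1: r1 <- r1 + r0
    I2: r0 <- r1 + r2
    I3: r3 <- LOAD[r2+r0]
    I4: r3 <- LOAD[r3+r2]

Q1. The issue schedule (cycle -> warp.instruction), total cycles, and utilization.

cycle 0: W0.I0
cycle 1: W1.I0
cycle 2: W2.I0
cycle 3: W2.I1
cycle 4: W3.I0
cycle 5: W3.I1
cycle 6: idle
cycle 7: W0.I1
cycle 8: W1.I1
cycle 9: W1.I2
cycle 10: W1.I3
cycle 11: W1.I4
cycle 12: W2.I2
cycle 13: W2.I3
cycle 14: W0.I2
cycle 15: W0.I3
cycle 16: W0.I4
cycle 17: W0.I5
cycle 18: W1.I5
cycle 19: W2.I4
cycle 20: W2.I5
cycle 21: W3.I2
cycle 22: W3.I3
cycle 23: idle
cycle 24: idle
cycle 25: idle
cycle 26: idle
cycle 27: idle
cycle 28: idle
cycle 29: W3.I4

Answer: 30 cycles, utilization 23/30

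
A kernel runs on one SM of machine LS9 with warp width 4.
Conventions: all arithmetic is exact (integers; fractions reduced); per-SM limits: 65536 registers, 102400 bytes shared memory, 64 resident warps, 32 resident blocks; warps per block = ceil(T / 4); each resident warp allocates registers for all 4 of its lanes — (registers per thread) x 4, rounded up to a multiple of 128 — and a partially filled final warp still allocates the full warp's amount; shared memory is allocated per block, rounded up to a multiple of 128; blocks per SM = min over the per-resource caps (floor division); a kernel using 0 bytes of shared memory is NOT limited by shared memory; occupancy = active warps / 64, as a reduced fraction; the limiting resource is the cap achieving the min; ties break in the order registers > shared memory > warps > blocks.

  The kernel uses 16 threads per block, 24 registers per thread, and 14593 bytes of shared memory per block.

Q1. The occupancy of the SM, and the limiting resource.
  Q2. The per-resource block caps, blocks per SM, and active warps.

Answer: occupancy 3/8, limited by shared memory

registers: 128 blocks
shared memory: 6 blocks
warps: 16 blocks
blocks: 32 blocks

Answer: 6 blocks, 24 active warps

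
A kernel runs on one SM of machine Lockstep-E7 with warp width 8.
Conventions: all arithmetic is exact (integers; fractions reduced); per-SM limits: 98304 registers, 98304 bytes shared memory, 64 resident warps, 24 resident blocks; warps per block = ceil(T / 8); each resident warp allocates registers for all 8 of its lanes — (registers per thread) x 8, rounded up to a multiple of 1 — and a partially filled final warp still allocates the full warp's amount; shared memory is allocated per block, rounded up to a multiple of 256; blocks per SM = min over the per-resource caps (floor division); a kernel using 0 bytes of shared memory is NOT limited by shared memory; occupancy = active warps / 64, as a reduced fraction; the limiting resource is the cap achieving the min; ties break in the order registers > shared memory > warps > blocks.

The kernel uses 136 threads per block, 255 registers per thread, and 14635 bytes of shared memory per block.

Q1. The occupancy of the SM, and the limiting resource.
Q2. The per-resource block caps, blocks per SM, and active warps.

Answer: occupancy 17/32, limited by registers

registers: 2 blocks
shared memory: 6 blocks
warps: 3 blocks
blocks: 24 blocks

Answer: 2 blocks, 34 active warps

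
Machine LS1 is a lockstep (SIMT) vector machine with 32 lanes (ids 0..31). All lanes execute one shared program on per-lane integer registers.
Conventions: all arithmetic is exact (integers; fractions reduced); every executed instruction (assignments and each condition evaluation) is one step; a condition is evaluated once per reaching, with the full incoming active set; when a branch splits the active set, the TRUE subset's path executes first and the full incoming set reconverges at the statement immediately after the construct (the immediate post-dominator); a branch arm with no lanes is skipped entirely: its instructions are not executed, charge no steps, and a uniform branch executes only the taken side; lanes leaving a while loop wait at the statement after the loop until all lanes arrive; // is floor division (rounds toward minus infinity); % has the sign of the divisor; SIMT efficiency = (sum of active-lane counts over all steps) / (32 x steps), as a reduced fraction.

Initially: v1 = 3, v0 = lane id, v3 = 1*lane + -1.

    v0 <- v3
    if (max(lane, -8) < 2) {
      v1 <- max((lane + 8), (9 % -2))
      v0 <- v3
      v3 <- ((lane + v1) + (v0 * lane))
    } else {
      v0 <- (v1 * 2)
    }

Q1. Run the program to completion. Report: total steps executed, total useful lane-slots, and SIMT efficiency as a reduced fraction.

Answer: 6 steps, 100 useful, 25/48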